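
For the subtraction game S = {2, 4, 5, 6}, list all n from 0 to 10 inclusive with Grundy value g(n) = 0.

0, 1, 8, 9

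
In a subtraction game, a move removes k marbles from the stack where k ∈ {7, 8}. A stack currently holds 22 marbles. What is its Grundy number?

1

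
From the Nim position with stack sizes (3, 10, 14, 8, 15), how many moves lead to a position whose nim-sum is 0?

0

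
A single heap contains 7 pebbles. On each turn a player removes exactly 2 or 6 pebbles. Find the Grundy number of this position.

1

Grundy values for subtraction set {2, 6}:
k:     0  1  2  3  4  5  6  7
g(k):  0  0  1  1  0  0  1  1
So g(7) = 1.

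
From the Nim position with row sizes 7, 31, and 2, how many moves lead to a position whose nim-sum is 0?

1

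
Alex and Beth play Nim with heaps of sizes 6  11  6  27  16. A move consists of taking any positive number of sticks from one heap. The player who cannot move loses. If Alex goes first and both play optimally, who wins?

Nim-sum: 6 ⊕ 11 ⊕ 6 ⊕ 27 ⊕ 16 = 0.
The nim-sum is 0, so this is a P-position: the player to move is in a losing position under optimal play; Alex is about to move from it and so loses — Beth wins.

Beth wins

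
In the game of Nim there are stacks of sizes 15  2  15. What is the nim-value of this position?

2

Bitwise XOR of the heap sizes:
  1111  (15)
  0010  (2)
  1111  (15)
  ----
  0010  (2)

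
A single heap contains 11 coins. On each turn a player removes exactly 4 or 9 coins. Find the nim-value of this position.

Build the Grundy sequence with g(k) = mex{g(k−s) : s ∈ {4, 9}, s ≤ k}:
g(0) = mex{} = 0
g(1) = mex{} = 0
g(2) = mex{} = 0
g(3) = mex{} = 0
g(4) = mex{0} = 1
g(5) = mex{0} = 1
g(6) = mex{0} = 1
g(7) = mex{0} = 1
g(8) = mex{1} = 0
g(9) = mex{0,1} = 2
g(10) = mex{0,1} = 2
g(11) = mex{0,1} = 2
So g(11) = 2.

2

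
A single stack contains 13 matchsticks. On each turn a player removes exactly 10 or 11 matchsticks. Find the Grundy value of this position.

1

Grundy values for subtraction set {10, 11}:
k:     0  1  2  3  4  5  6  7  8  9 10 11 12 13
g(k):  0  0  0  0  0  0  0  0  0  0  1  1  1  1
So g(13) = 1.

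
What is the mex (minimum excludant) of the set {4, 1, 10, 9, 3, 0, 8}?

2

The values 0, 1 are all present; 2 is the first non-negative integer missing from the set.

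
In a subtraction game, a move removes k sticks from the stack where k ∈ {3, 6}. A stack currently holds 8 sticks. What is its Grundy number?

Grundy values for subtraction set {3, 6}:
g(0) = mex{} = 0
g(1) = mex{} = 0
g(2) = mex{} = 0
g(3) = mex{0} = 1
g(4) = mex{0} = 1
g(5) = mex{0} = 1
g(6) = mex{0,1} = 2
g(7) = mex{0,1} = 2
g(8) = mex{0,1} = 2
So g(8) = 2.

2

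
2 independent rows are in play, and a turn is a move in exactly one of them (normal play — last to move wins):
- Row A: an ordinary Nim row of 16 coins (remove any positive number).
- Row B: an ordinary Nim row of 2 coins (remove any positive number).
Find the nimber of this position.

18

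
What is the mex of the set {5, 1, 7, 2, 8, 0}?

3

The values 0, 1, 2 are all present; 3 is the first non-negative integer missing from the set.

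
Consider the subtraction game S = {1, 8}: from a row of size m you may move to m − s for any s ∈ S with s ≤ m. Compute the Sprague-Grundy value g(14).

Build the Grundy sequence with g(k) = mex{g(k−s) : s ∈ {1, 8}, s ≤ k}:
g(0) = mex{} = 0
g(1) = mex{0} = 1
g(2) = mex{1} = 0
g(3) = mex{0} = 1
g(4) = mex{1} = 0
g(5) = mex{0} = 1
g(6) = mex{1} = 0
g(7) = mex{0} = 1
g(8) = mex{0,1} = 2
g(9) = mex{1,2} = 0
g(10) = mex{0} = 1
g(11) = mex{1} = 0
g(12) = mex{0} = 1
g(13) = mex{1} = 0
g(14) = mex{0} = 1
So g(14) = 1.

1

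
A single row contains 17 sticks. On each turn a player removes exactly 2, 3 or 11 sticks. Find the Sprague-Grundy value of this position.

1

Compute g(0), g(1), … for moves {2, 3, 11}:
k:     0  1  2  3  4  5  6  7  8  9 10 11 12 13 14 15 16 17
g(k):  0  0  1  1  2  0  0  1  1  2  0  3  1  2  0  0  1  1
So g(17) = 1.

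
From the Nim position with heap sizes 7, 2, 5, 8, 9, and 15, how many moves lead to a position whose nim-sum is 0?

3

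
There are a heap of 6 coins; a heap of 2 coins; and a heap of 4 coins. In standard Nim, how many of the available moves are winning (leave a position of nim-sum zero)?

Compute the nim-sum pairwise:
6 ^ 2 = 4
4 ^ 4 = 0
The nim-sum is already 0, so every move leaves a nonzero nim-sum — there are no winning moves.

0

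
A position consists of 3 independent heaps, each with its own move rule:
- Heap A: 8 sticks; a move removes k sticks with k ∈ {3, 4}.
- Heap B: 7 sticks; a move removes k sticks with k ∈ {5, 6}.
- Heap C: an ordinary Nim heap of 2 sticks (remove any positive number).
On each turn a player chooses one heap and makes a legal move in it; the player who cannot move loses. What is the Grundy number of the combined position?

3

Grundy values for heap A (subtraction set {3, 4}):
g(0) = mex{} = 0
g(1) = mex{} = 0
g(2) = mex{} = 0
g(3) = mex{0} = 1
g(4) = mex{0} = 1
g(5) = mex{0} = 1
g(6) = mex{0,1} = 2
g(7) = mex{1} = 0
g(8) = mex{1} = 0
So g(8) = 0.
Grundy values for heap B (subtraction set {5, 6}):
g(0) = mex{} = 0
g(1) = mex{} = 0
g(2) = mex{} = 0
g(3) = mex{} = 0
g(4) = mex{} = 0
g(5) = mex{0} = 1
g(6) = mex{0} = 1
g(7) = mex{0} = 1
So g(7) = 1.
Heap C is a plain Nim heap of size 2, so its Grundy value is 2.
The value of a disjunctive sum is the nim-sum of the parts.
Combined value = 0 XOR 1 XOR 2 = 3.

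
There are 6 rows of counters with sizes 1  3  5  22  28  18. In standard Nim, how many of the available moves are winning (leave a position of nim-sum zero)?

3

Compute the nim-sum pairwise:
1 ⊕ 3 = 2
2 ⊕ 5 = 7
7 ⊕ 22 = 17
17 ⊕ 28 = 13
13 ⊕ 18 = 31
The overall nim-sum is X = 31. A row of size p has a winning move iff p XOR X < p (reduce it to p XOR X).
  1: 1 XOR 31 = 30 ≥ 1 — no move.
  3: 3 XOR 31 = 28 ≥ 3 — no move.
  5: 5 XOR 31 = 26 ≥ 5 — no move.
  22: 22 XOR 31 = 9 < 22 — winning move (to 9).
  28: 28 XOR 31 = 3 < 28 — winning move (to 3).
  18: 18 XOR 31 = 13 < 18 — winning move (to 13).
That gives 3 winning moves.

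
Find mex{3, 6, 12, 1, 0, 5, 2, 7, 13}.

The values 0, 1, 2, 3 are all present; 4 is the first non-negative integer missing from the set.

4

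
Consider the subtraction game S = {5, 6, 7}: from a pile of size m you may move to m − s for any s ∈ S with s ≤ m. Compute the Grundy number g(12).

Grundy values for subtraction set {5, 6, 7}:
k:     0  1  2  3  4  5  6  7  8  9 10 11 12
g(k):  0  0  0  0  0  1  1  1  1  1  2  2  0
So g(12) = 0.

0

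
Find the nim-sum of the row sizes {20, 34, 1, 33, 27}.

13

Compute the nim-sum pairwise:
20 ^ 34 = 54
54 ^ 1 = 55
55 ^ 33 = 22
22 ^ 27 = 13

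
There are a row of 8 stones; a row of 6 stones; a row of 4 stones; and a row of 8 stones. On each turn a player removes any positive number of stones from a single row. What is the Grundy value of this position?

In binary:
  1000  (8)
  0110  (6)
  0100  (4)
  1000  (8)
  ----
  0010  (2)

2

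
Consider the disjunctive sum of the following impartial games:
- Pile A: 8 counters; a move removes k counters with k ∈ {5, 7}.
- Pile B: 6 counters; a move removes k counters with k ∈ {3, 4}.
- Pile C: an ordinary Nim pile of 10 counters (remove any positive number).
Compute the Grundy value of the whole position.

Build the Grundy sequence for pile A with g(k) = mex{g(k−s) : s ∈ {5, 7}, s ≤ k}:
g(0) = mex{} = 0
g(1) = mex{} = 0
g(2) = mex{} = 0
g(3) = mex{} = 0
g(4) = mex{} = 0
g(5) = mex{0} = 1
g(6) = mex{0} = 1
g(7) = mex{0} = 1
g(8) = mex{0} = 1
So g(8) = 1.
Grundy values for pile B (subtraction set {3, 4}):
k:     0  1  2  3  4  5  6
g(k):  0  0  0  1  1  1  2
So g(6) = 2.
Pile C is a plain Nim pile of size 10, so its Grundy value is 10.
The value of a disjunctive sum is the nim-sum of the parts.
Combined value = 1 XOR 2 XOR 10 = 9.

9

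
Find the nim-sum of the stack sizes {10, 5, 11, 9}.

Compute the nim-sum pairwise:
10 ⊕ 5 = 15
15 ⊕ 11 = 4
4 ⊕ 9 = 13

13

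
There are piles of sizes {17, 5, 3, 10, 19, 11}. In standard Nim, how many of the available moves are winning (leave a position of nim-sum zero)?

Nim-sum: 17 ⊕ 5 ⊕ 3 ⊕ 10 ⊕ 19 ⊕ 11 = 5.
The overall nim-sum is X = 5. A pile of size p has a winning move iff p XOR X < p (reduce it to p XOR X).
  17: 17 XOR 5 = 20 ≥ 17 — no move.
  5: 5 XOR 5 = 0 < 5 — winning move (to 0).
  3: 3 XOR 5 = 6 ≥ 3 — no move.
  10: 10 XOR 5 = 15 ≥ 10 — no move.
  19: 19 XOR 5 = 22 ≥ 19 — no move.
  11: 11 XOR 5 = 14 ≥ 11 — no move.
That gives 1 winning move.

1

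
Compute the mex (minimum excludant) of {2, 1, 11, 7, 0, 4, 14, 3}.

5

The values 0, 1, 2, 3, 4 are all present; 5 is the first non-negative integer missing from the set.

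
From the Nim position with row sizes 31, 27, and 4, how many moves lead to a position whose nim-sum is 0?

In binary:
  11111  (31)
  11011  (27)
  00100  (4)
  -----
  00000  (0)
The nim-sum is already 0, so every move leaves a nonzero nim-sum — there are no winning moves.

0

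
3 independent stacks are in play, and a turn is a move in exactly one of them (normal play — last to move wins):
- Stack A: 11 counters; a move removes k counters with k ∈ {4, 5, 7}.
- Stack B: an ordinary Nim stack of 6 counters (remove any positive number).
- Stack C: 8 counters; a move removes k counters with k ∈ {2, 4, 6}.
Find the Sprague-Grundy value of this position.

Build the Grundy sequence for stack A with g(k) = mex{g(k−s) : s ∈ {4, 5, 7}, s ≤ k}:
g(0) = mex{} = 0
g(1) = mex{} = 0
g(2) = mex{} = 0
g(3) = mex{} = 0
g(4) = mex{0} = 1
g(5) = mex{0} = 1
g(6) = mex{0} = 1
g(7) = mex{0} = 1
g(8) = mex{0,1} = 2
g(9) = mex{0,1} = 2
g(10) = mex{0,1} = 2
g(11) = mex{1} = 0
So g(11) = 0.
Stack B is a plain Nim stack of size 6, so its Grundy value is 6.
Build the Grundy sequence for stack C with g(k) = mex{g(k−s) : s ∈ {2, 4, 6}, s ≤ k}:
g(0) = mex{} = 0
g(1) = mex{} = 0
g(2) = mex{0} = 1
g(3) = mex{0} = 1
g(4) = mex{0,1} = 2
g(5) = mex{0,1} = 2
g(6) = mex{0,1,2} = 3
g(7) = mex{0,1,2} = 3
g(8) = mex{1,2,3} = 0
So g(8) = 0.
The value of a disjunctive sum is the nim-sum of the parts.
Combined value = 0 XOR 6 XOR 0 = 6.

6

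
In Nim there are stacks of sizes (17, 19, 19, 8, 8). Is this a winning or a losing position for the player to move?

Winning position

Bitwise XOR of the heap sizes:
  10001  (17)
  10011  (19)
  10011  (19)
  01000  (8)
  01000  (8)
  -----
  10001  (17)
The nim-sum is 17 ≠ 0, so this is an N-position: the player to move can win.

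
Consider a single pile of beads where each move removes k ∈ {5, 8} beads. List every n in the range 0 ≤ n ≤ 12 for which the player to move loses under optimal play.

0, 1, 2, 3, 4

Compute g(0), g(1), … for moves {5, 8}:
g(0) = mex{} = 0
g(1) = mex{} = 0
g(2) = mex{} = 0
g(3) = mex{} = 0
g(4) = mex{} = 0
g(5) = mex{0} = 1
g(6) = mex{0} = 1
g(7) = mex{0} = 1
g(8) = mex{0} = 1
g(9) = mex{0} = 1
g(10) = mex{0,1} = 2
g(11) = mex{0,1} = 2
g(12) = mex{0,1} = 2
The P-positions (g = 0) in 0..12 are 0, 1, 2, 3, 4.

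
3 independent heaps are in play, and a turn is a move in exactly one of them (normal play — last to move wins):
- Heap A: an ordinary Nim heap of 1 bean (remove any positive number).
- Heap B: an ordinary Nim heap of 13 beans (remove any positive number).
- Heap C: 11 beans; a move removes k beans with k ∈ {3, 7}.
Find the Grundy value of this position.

Heap A is a plain Nim heap of size 1, so its Grundy value is 1.
Heap B is a plain Nim heap of size 13, so its Grundy value is 13.
Build the Grundy sequence for heap C with g(k) = mex{g(k−s) : s ∈ {3, 7}, s ≤ k}:
k:     0  1  2  3  4  5  6  7  8  9 10 11
g(k):  0  0  0  1  1  1  0  2  2  1  0  0
So g(11) = 0.
By the Sprague-Grundy theorem, the Grundy value of a sum of independent games is the XOR of the component values.
Combined value = 1 ⊕ 13 ⊕ 0 = 12.

12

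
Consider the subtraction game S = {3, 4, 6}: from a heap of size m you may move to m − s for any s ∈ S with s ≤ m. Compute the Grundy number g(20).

0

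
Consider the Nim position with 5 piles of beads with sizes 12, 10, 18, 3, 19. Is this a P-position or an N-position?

N-position

Bitwise XOR of the heap sizes:
  01100  (12)
  01010  (10)
  10010  (18)
  00011  (3)
  10011  (19)
  -----
  00100  (4)
The nim-sum is 4 ≠ 0, so this is an N-position: the player to move can win.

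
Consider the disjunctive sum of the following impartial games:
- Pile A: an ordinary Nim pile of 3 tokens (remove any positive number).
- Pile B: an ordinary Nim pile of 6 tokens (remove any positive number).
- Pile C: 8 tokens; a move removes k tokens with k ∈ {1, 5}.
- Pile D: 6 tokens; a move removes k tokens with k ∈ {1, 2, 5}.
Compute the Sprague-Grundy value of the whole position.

5

Pile A is a plain Nim pile of size 3, so its Grundy value is 3.
Pile B is a plain Nim pile of size 6, so its Grundy value is 6.
Grundy values for pile C (subtraction set {1, 5}):
k:     0  1  2  3  4  5  6  7  8
g(k):  0  1  0  1  0  1  0  1  0
So g(8) = 0.
Build the Grundy sequence for pile D with g(k) = mex{g(k−s) : s ∈ {1, 2, 5}, s ≤ k}:
g(0) = mex{} = 0
g(1) = mex{0} = 1
g(2) = mex{0,1} = 2
g(3) = mex{1,2} = 0
g(4) = mex{0,2} = 1
g(5) = mex{0,1} = 2
g(6) = mex{1,2} = 0
So g(6) = 0.
The value of a disjunctive sum is the nim-sum of the parts.
Combined value = 3 XOR 6 XOR 0 XOR 0 = 5.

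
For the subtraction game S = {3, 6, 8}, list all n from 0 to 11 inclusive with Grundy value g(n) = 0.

0, 1, 2, 11

Grundy values for subtraction set {3, 6, 8}:
k:     0  1  2  3  4  5  6  7  8  9 10 11
g(k):  0  0  0  1  1  1  2  2  2  3  3  0
The P-positions (g = 0) in 0..11 are 0, 1, 2, 11.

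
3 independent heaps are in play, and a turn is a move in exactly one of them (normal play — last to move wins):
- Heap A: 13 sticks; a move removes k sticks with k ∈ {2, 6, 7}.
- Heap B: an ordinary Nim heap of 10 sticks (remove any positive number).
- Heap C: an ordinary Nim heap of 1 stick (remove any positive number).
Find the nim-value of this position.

11

Grundy values for heap A (subtraction set {2, 6, 7}):
k:     0  1  2  3  4  5  6  7  8  9 10 11 12 13
g(k):  0  0  1  1  0  0  1  1  2  0  3  1  2  0
So g(13) = 0.
Heap B is a plain Nim heap of size 10, so its Grundy value is 10.
Heap C is a plain Nim heap of size 1, so its Grundy value is 1.
By the Sprague-Grundy theorem, the Grundy value of a sum of independent games is the XOR of the component values.
Combined value = 0 XOR 10 XOR 1 = 11.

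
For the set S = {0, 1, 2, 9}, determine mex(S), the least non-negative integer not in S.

3

The values 0, 1, 2 are all present; 3 is the first non-negative integer missing from the set.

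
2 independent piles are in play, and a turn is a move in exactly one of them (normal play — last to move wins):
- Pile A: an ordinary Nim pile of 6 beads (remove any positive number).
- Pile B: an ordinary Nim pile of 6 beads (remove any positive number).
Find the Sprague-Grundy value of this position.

Pile A is a plain Nim pile of size 6, so its Grundy value is 6.
Pile B is a plain Nim pile of size 6, so its Grundy value is 6.
The value of a disjunctive sum is the nim-sum of the parts.
Combined value = 6 ⊕ 6 = 0.

0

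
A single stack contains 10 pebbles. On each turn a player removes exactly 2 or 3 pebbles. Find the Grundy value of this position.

Grundy values for subtraction set {2, 3}:
g(0) = mex{} = 0
g(1) = mex{} = 0
g(2) = mex{0} = 1
g(3) = mex{0} = 1
g(4) = mex{0,1} = 2
g(5) = mex{1} = 0
g(6) = mex{1,2} = 0
g(7) = mex{0,2} = 1
g(8) = mex{0} = 1
g(9) = mex{0,1} = 2
g(10) = mex{1} = 0
So g(10) = 0.

0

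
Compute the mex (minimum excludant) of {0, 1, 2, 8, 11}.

3

The values 0, 1, 2 are all present; 3 is the first non-negative integer missing from the set.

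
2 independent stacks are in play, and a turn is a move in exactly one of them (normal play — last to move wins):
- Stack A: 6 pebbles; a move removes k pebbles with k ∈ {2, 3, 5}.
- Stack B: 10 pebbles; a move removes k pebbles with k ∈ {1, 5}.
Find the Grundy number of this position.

Build the Grundy sequence for stack A with g(k) = mex{g(k−s) : s ∈ {2, 3, 5}, s ≤ k}:
k:     0  1  2  3  4  5  6
g(k):  0  0  1  1  2  2  3
So g(6) = 3.
Build the Grundy sequence for stack B with g(k) = mex{g(k−s) : s ∈ {1, 5}, s ≤ k}:
k:     0  1  2  3  4  5  6  7  8  9 10
g(k):  0  1  0  1  0  1  0  1  0  1  0
So g(10) = 0.
The value of a disjunctive sum is the nim-sum of the parts.
Combined value = 3 XOR 0 = 3.

3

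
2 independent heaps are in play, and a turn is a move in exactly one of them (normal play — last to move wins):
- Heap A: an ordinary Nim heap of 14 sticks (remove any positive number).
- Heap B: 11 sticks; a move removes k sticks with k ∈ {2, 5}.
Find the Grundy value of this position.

Heap A is a plain Nim heap of size 14, so its Grundy value is 14.
Build the Grundy sequence for heap B with g(k) = mex{g(k−s) : s ∈ {2, 5}, s ≤ k}:
k:     0  1  2  3  4  5  6  7  8  9 10 11
g(k):  0  0  1  1  0  2  1  0  0  1  1  0
So g(11) = 0.
The value of a disjunctive sum is the nim-sum of the parts.
Combined value = 14 XOR 0 = 14.

14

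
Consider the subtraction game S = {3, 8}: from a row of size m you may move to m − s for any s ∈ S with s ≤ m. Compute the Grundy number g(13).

Build the Grundy sequence with g(k) = mex{g(k−s) : s ∈ {3, 8}, s ≤ k}:
g(0) = mex{} = 0
g(1) = mex{} = 0
g(2) = mex{} = 0
g(3) = mex{0} = 1
g(4) = mex{0} = 1
g(5) = mex{0} = 1
g(6) = mex{1} = 0
g(7) = mex{1} = 0
g(8) = mex{0,1} = 2
g(9) = mex{0} = 1
g(10) = mex{0} = 1
g(11) = mex{1,2} = 0
g(12) = mex{1} = 0
g(13) = mex{1} = 0
So g(13) = 0.

0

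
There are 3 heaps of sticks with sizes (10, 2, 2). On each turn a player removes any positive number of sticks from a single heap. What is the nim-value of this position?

10

In binary:
  1010  (10)
  0010  (2)
  0010  (2)
  ----
  1010  (10)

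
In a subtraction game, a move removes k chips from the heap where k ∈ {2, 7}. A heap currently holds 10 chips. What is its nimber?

Grundy values for subtraction set {2, 7}:
k:     0  1  2  3  4  5  6  7  8  9 10
g(k):  0  0  1  1  0  0  1  1  2  0  0
So g(10) = 0.

0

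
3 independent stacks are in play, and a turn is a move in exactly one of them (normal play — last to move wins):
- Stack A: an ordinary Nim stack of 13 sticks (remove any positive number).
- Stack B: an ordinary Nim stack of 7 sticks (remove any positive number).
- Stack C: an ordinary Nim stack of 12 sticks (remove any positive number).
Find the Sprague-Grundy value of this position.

6

Stack A is a plain Nim stack of size 13, so its Grundy value is 13.
Stack B is a plain Nim stack of size 7, so its Grundy value is 7.
Stack C is a plain Nim stack of size 12, so its Grundy value is 12.
By the Sprague-Grundy theorem, the Grundy value of a sum of independent games is the XOR of the component values.
Combined value = 13 ⊕ 7 ⊕ 12 = 6.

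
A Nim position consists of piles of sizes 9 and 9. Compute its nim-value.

0

Nim-sum: 9 XOR 9 = 0.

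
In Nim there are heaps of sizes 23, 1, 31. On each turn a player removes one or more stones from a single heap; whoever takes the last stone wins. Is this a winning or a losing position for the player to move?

Compute the nim-sum pairwise:
23 XOR 1 = 22
22 XOR 31 = 9
The nim-sum is 9 ≠ 0, so this is an N-position: the player to move can win.

Winning position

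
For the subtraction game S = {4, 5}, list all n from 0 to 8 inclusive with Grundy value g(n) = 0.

Compute g(0), g(1), … for moves {4, 5}:
g(0) = mex{} = 0
g(1) = mex{} = 0
g(2) = mex{} = 0
g(3) = mex{} = 0
g(4) = mex{0} = 1
g(5) = mex{0} = 1
g(6) = mex{0} = 1
g(7) = mex{0} = 1
g(8) = mex{0,1} = 2
The P-positions (g = 0) in 0..8 are 0, 1, 2, 3.

0, 1, 2, 3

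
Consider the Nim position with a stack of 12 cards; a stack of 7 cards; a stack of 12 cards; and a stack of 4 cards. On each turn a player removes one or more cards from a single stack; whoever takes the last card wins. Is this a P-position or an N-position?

N-position

Compute the nim-sum pairwise:
12 XOR 7 = 11
11 XOR 12 = 7
7 XOR 4 = 3
The nim-sum is 3 ≠ 0, so this is an N-position: the player to move can win.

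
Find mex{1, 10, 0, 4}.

The values 0, 1 are all present; 2 is the first non-negative integer missing from the set.

2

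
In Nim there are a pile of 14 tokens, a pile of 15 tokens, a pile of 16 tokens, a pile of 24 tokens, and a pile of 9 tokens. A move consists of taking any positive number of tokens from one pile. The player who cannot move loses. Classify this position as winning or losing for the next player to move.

Nim-sum: 14 ⊕ 15 ⊕ 16 ⊕ 24 ⊕ 9 = 0.
The nim-sum is 0, so this is a P-position: the player to move is in a losing position under optimal play.

Losing position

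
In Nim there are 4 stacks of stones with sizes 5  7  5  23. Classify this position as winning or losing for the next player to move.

Winning position

Bitwise XOR of the heap sizes:
  00101  (5)
  00111  (7)
  00101  (5)
  10111  (23)
  -----
  10000  (16)
The nim-sum is 16 ≠ 0, so this is an N-position: the player to move can win.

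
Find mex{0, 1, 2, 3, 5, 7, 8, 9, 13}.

The values 0, 1, 2, 3 are all present; 4 is the first non-negative integer missing from the set.

4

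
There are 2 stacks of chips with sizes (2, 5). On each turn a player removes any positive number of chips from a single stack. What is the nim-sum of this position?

7

Compute the nim-sum pairwise:
2 ^ 5 = 7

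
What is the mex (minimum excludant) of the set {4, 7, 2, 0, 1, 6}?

3

The values 0, 1, 2 are all present; 3 is the first non-negative integer missing from the set.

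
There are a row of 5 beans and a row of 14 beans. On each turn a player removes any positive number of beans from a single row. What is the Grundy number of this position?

11

Compute the nim-sum pairwise:
5 ^ 14 = 11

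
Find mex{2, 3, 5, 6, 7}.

0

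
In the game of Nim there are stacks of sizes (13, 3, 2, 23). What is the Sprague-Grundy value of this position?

Nim-sum: 13 XOR 3 XOR 2 XOR 23 = 27.

27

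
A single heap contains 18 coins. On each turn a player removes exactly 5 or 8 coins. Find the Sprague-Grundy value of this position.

1

Build the Grundy sequence with g(k) = mex{g(k−s) : s ∈ {5, 8}, s ≤ k}:
k:     0  1  2  3  4  5  6  7  8  9 10 11 12 13 14 15 16 17 18
g(k):  0  0  0  0  0  1  1  1  1  1  2  2  2  0  0  0  0  0  1
So g(18) = 1.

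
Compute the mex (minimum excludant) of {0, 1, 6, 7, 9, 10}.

2

The values 0, 1 are all present; 2 is the first non-negative integer missing from the set.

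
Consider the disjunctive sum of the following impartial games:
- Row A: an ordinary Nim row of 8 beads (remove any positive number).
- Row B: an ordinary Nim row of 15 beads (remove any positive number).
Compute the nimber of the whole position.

Row A is a plain Nim row of size 8, so its Grundy value is 8.
Row B is a plain Nim row of size 15, so its Grundy value is 15.
The value of a disjunctive sum is the nim-sum of the parts.
Combined value = 8 XOR 15 = 7.

7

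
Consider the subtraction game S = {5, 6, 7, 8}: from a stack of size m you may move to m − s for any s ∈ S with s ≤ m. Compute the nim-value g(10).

2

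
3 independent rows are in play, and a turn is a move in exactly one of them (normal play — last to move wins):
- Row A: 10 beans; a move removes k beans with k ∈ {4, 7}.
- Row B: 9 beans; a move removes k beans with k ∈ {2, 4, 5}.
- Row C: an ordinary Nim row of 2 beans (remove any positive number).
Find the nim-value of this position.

For row A, compute g(0), g(1), … with moves {4, 7}:
g(0) = mex{} = 0
g(1) = mex{} = 0
g(2) = mex{} = 0
g(3) = mex{} = 0
g(4) = mex{0} = 1
g(5) = mex{0} = 1
g(6) = mex{0} = 1
g(7) = mex{0} = 1
g(8) = mex{0,1} = 2
g(9) = mex{0,1} = 2
g(10) = mex{0,1} = 2
So g(10) = 2.
For row B, compute g(0), g(1), … with moves {2, 4, 5}:
k:     0  1  2  3  4  5  6  7  8  9
g(k):  0  0  1  1  2  2  3  0  0  1
So g(9) = 1.
Row C is a plain Nim row of size 2, so its Grundy value is 2.
By the Sprague-Grundy theorem, the Grundy value of a sum of independent games is the XOR of the component values.
Combined value = 2 XOR 1 XOR 2 = 1.

1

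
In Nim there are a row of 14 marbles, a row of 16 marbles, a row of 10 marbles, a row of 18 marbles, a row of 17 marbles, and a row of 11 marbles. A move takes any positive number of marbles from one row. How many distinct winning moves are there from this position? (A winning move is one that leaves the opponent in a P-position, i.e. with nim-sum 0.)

3

Nim-sum: 14 ^ 16 ^ 10 ^ 18 ^ 17 ^ 11 = 28.
The overall nim-sum is X = 28. A row of size p has a winning move iff p XOR X < p (reduce it to p XOR X).
  14: 14 XOR 28 = 18 ≥ 14 — no move.
  16: 16 XOR 28 = 12 < 16 — winning move (to 12).
  10: 10 XOR 28 = 22 ≥ 10 — no move.
  18: 18 XOR 28 = 14 < 18 — winning move (to 14).
  17: 17 XOR 28 = 13 < 17 — winning move (to 13).
  11: 11 XOR 28 = 23 ≥ 11 — no move.
That gives 3 winning moves.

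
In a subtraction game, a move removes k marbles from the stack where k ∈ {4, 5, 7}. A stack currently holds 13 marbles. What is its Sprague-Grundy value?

0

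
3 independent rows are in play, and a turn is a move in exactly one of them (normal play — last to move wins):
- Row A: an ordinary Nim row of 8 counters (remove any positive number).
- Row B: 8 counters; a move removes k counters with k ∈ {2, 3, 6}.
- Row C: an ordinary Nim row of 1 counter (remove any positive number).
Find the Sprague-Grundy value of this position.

Row A is a plain Nim row of size 8, so its Grundy value is 8.
Grundy values for row B (subtraction set {2, 3, 6}):
g(0) = mex{} = 0
g(1) = mex{} = 0
g(2) = mex{0} = 1
g(3) = mex{0} = 1
g(4) = mex{0,1} = 2
g(5) = mex{1} = 0
g(6) = mex{0,1,2} = 3
g(7) = mex{0,2} = 1
g(8) = mex{0,1,3} = 2
So g(8) = 2.
Row C is a plain Nim row of size 1, so its Grundy value is 1.
The value of a disjunctive sum is the nim-sum of the parts.
Combined value = 8 ⊕ 2 ⊕ 1 = 11.

11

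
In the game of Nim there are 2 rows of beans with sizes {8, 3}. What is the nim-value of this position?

Compute the nim-sum pairwise:
8 ^ 3 = 11

11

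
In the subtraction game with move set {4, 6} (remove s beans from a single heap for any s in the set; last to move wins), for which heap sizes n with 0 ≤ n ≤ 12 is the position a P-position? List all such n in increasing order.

0, 1, 2, 3, 10, 11, 12

Grundy values for subtraction set {4, 6}:
g(0) = mex{} = 0
g(1) = mex{} = 0
g(2) = mex{} = 0
g(3) = mex{} = 0
g(4) = mex{0} = 1
g(5) = mex{0} = 1
g(6) = mex{0} = 1
g(7) = mex{0} = 1
g(8) = mex{0,1} = 2
g(9) = mex{0,1} = 2
g(10) = mex{1} = 0
g(11) = mex{1} = 0
g(12) = mex{1,2} = 0
The P-positions (g = 0) in 0..12 are 0, 1, 2, 3, 10, 11, 12.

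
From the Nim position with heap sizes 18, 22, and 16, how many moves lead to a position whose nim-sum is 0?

3

Nim-sum: 18 XOR 22 XOR 16 = 20.
The overall nim-sum is X = 20. A heap of size p has a winning move iff p XOR X < p (reduce it to p XOR X).
  18: 18 XOR 20 = 6 < 18 — winning move (to 6).
  22: 22 XOR 20 = 2 < 22 — winning move (to 2).
  16: 16 XOR 20 = 4 < 16 — winning move (to 4).
That gives 3 winning moves.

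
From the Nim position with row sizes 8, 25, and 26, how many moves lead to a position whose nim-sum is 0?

3

Nim-sum: 8 ^ 25 ^ 26 = 11.
The overall nim-sum is X = 11. A row of size p has a winning move iff p XOR X < p (reduce it to p XOR X).
  8: 8 XOR 11 = 3 < 8 — winning move (to 3).
  25: 25 XOR 11 = 18 < 25 — winning move (to 18).
  26: 26 XOR 11 = 17 < 26 — winning move (to 17).
That gives 3 winning moves.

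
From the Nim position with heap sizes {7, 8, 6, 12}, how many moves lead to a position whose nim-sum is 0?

Write each in binary and XOR column by column:
  0111  (7)
  1000  (8)
  0110  (6)
  1100  (12)
  ----
  0101  (5)
The overall nim-sum is X = 5. A heap of size p has a winning move iff p XOR X < p (reduce it to p XOR X).
  7: 7 XOR 5 = 2 < 7 — winning move (to 2).
  8: 8 XOR 5 = 13 ≥ 8 — no move.
  6: 6 XOR 5 = 3 < 6 — winning move (to 3).
  12: 12 XOR 5 = 9 < 12 — winning move (to 9).
That gives 3 winning moves.

3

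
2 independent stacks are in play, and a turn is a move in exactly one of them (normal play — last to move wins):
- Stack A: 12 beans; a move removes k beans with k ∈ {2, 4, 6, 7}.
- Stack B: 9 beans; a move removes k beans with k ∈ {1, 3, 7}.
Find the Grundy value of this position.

0

For stack A, compute g(0), g(1), … with moves {2, 4, 6, 7}:
g(0) = mex{} = 0
g(1) = mex{} = 0
g(2) = mex{0} = 1
g(3) = mex{0} = 1
g(4) = mex{0,1} = 2
g(5) = mex{0,1} = 2
g(6) = mex{0,1,2} = 3
g(7) = mex{0,1,2} = 3
g(8) = mex{0,1,2,3} = 4
g(9) = mex{1,2,3} = 0
g(10) = mex{1,2,3,4} = 0
g(11) = mex{0,2,3} = 1
g(12) = mex{0,2,3,4} = 1
So g(12) = 1.
For stack B, compute g(0), g(1), … with moves {1, 3, 7}:
k:     0  1  2  3  4  5  6  7  8  9
g(k):  0  1  0  1  0  1  0  1  0  1
So g(9) = 1.
By the Sprague-Grundy theorem, the Grundy value of a sum of independent games is the XOR of the component values.
Combined value = 1 XOR 1 = 0.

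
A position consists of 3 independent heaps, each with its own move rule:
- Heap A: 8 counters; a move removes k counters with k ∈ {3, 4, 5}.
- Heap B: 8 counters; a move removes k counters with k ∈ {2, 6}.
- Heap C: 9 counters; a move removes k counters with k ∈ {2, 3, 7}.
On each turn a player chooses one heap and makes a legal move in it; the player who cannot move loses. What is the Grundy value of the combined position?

For heap A, compute g(0), g(1), … with moves {3, 4, 5}:
g(0) = mex{} = 0
g(1) = mex{} = 0
g(2) = mex{} = 0
g(3) = mex{0} = 1
g(4) = mex{0} = 1
g(5) = mex{0} = 1
g(6) = mex{0,1} = 2
g(7) = mex{0,1} = 2
g(8) = mex{1} = 0
So g(8) = 0.
For heap B, compute g(0), g(1), … with moves {2, 6}:
g(0) = mex{} = 0
g(1) = mex{} = 0
g(2) = mex{0} = 1
g(3) = mex{0} = 1
g(4) = mex{1} = 0
g(5) = mex{1} = 0
g(6) = mex{0} = 1
g(7) = mex{0} = 1
g(8) = mex{1} = 0
So g(8) = 0.
For heap C, compute g(0), g(1), … with moves {2, 3, 7}:
g(0) = mex{} = 0
g(1) = mex{} = 0
g(2) = mex{0} = 1
g(3) = mex{0} = 1
g(4) = mex{0,1} = 2
g(5) = mex{1} = 0
g(6) = mex{1,2} = 0
g(7) = mex{0,2} = 1
g(8) = mex{0} = 1
g(9) = mex{0,1} = 2
So g(9) = 2.
By the Sprague-Grundy theorem, the Grundy value of a sum of independent games is the XOR of the component values.
Combined value = 0 ⊕ 0 ⊕ 2 = 2.

2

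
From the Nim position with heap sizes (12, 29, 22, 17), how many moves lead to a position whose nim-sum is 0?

Nim-sum: 12 ^ 29 ^ 22 ^ 17 = 22.
The overall nim-sum is X = 22. A heap of size p has a winning move iff p XOR X < p (reduce it to p XOR X).
  12: 12 XOR 22 = 26 ≥ 12 — no move.
  29: 29 XOR 22 = 11 < 29 — winning move (to 11).
  22: 22 XOR 22 = 0 < 22 — winning move (to 0).
  17: 17 XOR 22 = 7 < 17 — winning move (to 7).
That gives 3 winning moves.

3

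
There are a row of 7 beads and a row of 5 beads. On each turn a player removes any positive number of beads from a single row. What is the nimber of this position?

2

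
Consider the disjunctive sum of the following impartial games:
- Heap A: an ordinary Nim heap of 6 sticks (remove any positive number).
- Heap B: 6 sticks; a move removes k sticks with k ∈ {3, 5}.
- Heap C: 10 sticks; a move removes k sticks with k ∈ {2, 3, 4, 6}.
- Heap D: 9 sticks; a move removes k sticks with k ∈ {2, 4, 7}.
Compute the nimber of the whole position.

Heap A is a plain Nim heap of size 6, so its Grundy value is 6.
For heap B, compute g(0), g(1), … with moves {3, 5}:
g(0) = mex{} = 0
g(1) = mex{} = 0
g(2) = mex{} = 0
g(3) = mex{0} = 1
g(4) = mex{0} = 1
g(5) = mex{0} = 1
g(6) = mex{0,1} = 2
So g(6) = 2.
For heap C, compute g(0), g(1), … with moves {2, 3, 4, 6}:
g(0) = mex{} = 0
g(1) = mex{} = 0
g(2) = mex{0} = 1
g(3) = mex{0} = 1
g(4) = mex{0,1} = 2
g(5) = mex{0,1} = 2
g(6) = mex{0,1,2} = 3
g(7) = mex{0,1,2} = 3
g(8) = mex{1,2,3} = 0
g(9) = mex{1,2,3} = 0
g(10) = mex{0,2,3} = 1
So g(10) = 1.
Grundy values for heap D (subtraction set {2, 4, 7}):
g(0) = mex{} = 0
g(1) = mex{} = 0
g(2) = mex{0} = 1
g(3) = mex{0} = 1
g(4) = mex{0,1} = 2
g(5) = mex{0,1} = 2
g(6) = mex{1,2} = 0
g(7) = mex{0,1,2} = 3
g(8) = mex{0,2} = 1
g(9) = mex{1,2,3} = 0
So g(9) = 0.
By the Sprague-Grundy theorem, the Grundy value of a sum of independent games is the XOR of the component values.
Combined value = 6 XOR 2 XOR 1 XOR 0 = 5.

5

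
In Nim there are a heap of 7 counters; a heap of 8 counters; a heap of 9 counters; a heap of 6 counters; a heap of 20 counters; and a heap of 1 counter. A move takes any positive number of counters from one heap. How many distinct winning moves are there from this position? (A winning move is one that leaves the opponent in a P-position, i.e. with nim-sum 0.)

1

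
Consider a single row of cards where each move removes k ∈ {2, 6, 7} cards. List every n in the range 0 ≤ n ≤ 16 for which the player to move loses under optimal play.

0, 1, 4, 5, 9, 13, 14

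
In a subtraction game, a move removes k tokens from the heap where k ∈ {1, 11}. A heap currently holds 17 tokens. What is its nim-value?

1

Grundy values for subtraction set {1, 11}:
k:     0  1  2  3  4  5  6  7  8  9 10 11 12 13 14 15 16 17
g(k):  0  1  0  1  0  1  0  1  0  1  0  1  0  1  0  1  0  1
So g(17) = 1.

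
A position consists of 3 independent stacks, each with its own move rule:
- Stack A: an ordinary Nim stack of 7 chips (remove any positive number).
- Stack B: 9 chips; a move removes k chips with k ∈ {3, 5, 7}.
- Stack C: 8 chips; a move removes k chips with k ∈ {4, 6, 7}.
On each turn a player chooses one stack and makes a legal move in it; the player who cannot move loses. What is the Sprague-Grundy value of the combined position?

Stack A is a plain Nim stack of size 7, so its Grundy value is 7.
Grundy values for stack B (subtraction set {3, 5, 7}):
k:     0  1  2  3  4  5  6  7  8  9
g(k):  0  0  0  1  1  1  2  2  2  3
So g(9) = 3.
For stack C, compute g(0), g(1), … with moves {4, 6, 7}:
g(0) = mex{} = 0
g(1) = mex{} = 0
g(2) = mex{} = 0
g(3) = mex{} = 0
g(4) = mex{0} = 1
g(5) = mex{0} = 1
g(6) = mex{0} = 1
g(7) = mex{0} = 1
g(8) = mex{0,1} = 2
So g(8) = 2.
By the Sprague-Grundy theorem, the Grundy value of a sum of independent games is the XOR of the component values.
Combined value = 7 ⊕ 3 ⊕ 2 = 6.

6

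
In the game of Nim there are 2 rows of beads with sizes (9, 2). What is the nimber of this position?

In binary:
  1001  (9)
  0010  (2)
  ----
  1011  (11)

11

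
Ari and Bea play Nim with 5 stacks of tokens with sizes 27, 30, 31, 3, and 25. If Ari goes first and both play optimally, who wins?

Compute the nim-sum pairwise:
27 ⊕ 30 = 5
5 ⊕ 31 = 26
26 ⊕ 3 = 25
25 ⊕ 25 = 0
The nim-sum is 0, so this is a P-position: the player to move is in a losing position under optimal play; Ari is about to move from it and so loses — Bea wins.

Bea wins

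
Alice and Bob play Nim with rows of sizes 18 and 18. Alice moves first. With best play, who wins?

Bob wins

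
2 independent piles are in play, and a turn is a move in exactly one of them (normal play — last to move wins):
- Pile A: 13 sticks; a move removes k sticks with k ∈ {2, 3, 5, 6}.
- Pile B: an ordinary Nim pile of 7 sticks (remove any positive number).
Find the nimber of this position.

5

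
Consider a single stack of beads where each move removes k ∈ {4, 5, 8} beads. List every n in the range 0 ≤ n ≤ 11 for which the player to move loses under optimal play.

0, 1, 2, 3

Grundy values for subtraction set {4, 5, 8}:
k:     0  1  2  3  4  5  6  7  8  9 10 11
g(k):  0  0  0  0  1  1  1  1  2  2  2  2
The P-positions (g = 0) in 0..11 are 0, 1, 2, 3.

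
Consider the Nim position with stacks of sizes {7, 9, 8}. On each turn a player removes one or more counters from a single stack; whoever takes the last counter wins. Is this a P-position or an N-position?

Nim-sum: 7 ^ 9 ^ 8 = 6.
The nim-sum is 6 ≠ 0, so this is an N-position: the player to move can win.

N-position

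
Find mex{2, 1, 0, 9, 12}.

The values 0, 1, 2 are all present; 3 is the first non-negative integer missing from the set.

3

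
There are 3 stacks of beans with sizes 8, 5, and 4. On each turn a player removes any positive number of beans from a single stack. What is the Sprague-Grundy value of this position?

9

Nim-sum: 8 ^ 5 ^ 4 = 9.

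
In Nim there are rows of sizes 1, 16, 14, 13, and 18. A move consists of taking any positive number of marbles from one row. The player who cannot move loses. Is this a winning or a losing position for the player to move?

In binary:
  00001  (1)
  10000  (16)
  01110  (14)
  01101  (13)
  10010  (18)
  -----
  00000  (0)
The nim-sum is 0, so this is a P-position: the player to move is in a losing position under optimal play.

Losing position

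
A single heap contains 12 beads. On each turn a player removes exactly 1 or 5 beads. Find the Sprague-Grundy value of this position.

0

Grundy values for subtraction set {1, 5}:
g(0) = mex{} = 0
g(1) = mex{0} = 1
g(2) = mex{1} = 0
g(3) = mex{0} = 1
g(4) = mex{1} = 0
g(5) = mex{0} = 1
g(6) = mex{1} = 0
g(7) = mex{0} = 1
g(8) = mex{1} = 0
g(9) = mex{0} = 1
g(10) = mex{1} = 0
g(11) = mex{0} = 1
g(12) = mex{1} = 0
So g(12) = 0.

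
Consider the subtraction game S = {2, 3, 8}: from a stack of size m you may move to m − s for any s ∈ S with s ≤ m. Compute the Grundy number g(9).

Grundy values for subtraction set {2, 3, 8}:
g(0) = mex{} = 0
g(1) = mex{} = 0
g(2) = mex{0} = 1
g(3) = mex{0} = 1
g(4) = mex{0,1} = 2
g(5) = mex{1} = 0
g(6) = mex{1,2} = 0
g(7) = mex{0,2} = 1
g(8) = mex{0} = 1
g(9) = mex{0,1} = 2
So g(9) = 2.

2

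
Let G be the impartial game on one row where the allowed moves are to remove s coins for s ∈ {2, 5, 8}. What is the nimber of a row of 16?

Compute g(0), g(1), … for moves {2, 5, 8}:
k:     0  1  2  3  4  5  6  7  8  9 10 11 12 13 14 15 16
g(k):  0  0  1  1  0  2  1  0  2  1  0  0  1  1  0  2  1
So g(16) = 1.

1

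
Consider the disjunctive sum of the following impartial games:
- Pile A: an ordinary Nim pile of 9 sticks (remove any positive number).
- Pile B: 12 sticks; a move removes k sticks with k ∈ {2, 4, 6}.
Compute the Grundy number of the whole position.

11

Pile A is a plain Nim pile of size 9, so its Grundy value is 9.
Grundy values for pile B (subtraction set {2, 4, 6}):
g(0) = mex{} = 0
g(1) = mex{} = 0
g(2) = mex{0} = 1
g(3) = mex{0} = 1
g(4) = mex{0,1} = 2
g(5) = mex{0,1} = 2
g(6) = mex{0,1,2} = 3
g(7) = mex{0,1,2} = 3
g(8) = mex{1,2,3} = 0
g(9) = mex{1,2,3} = 0
g(10) = mex{0,2,3} = 1
g(11) = mex{0,2,3} = 1
g(12) = mex{0,1,3} = 2
So g(12) = 2.
The value of a disjunctive sum is the nim-sum of the parts.
Combined value = 9 XOR 2 = 11.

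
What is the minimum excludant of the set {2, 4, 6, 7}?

0 is not in the set, so the mex is 0.

0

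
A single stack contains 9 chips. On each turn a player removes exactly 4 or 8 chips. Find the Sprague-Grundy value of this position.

2

Compute g(0), g(1), … for moves {4, 8}:
k:     0  1  2  3  4  5  6  7  8  9
g(k):  0  0  0  0  1  1  1  1  2  2
So g(9) = 2.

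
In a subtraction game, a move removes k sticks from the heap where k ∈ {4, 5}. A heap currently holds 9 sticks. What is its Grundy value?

Compute g(0), g(1), … for moves {4, 5}:
g(0) = mex{} = 0
g(1) = mex{} = 0
g(2) = mex{} = 0
g(3) = mex{} = 0
g(4) = mex{0} = 1
g(5) = mex{0} = 1
g(6) = mex{0} = 1
g(7) = mex{0} = 1
g(8) = mex{0,1} = 2
g(9) = mex{1} = 0
So g(9) = 0.

0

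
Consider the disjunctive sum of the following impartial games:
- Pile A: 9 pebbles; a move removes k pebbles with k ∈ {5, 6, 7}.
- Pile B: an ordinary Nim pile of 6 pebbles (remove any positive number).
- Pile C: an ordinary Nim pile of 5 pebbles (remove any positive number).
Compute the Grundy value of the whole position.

For pile A, compute g(0), g(1), … with moves {5, 6, 7}:
g(0) = mex{} = 0
g(1) = mex{} = 0
g(2) = mex{} = 0
g(3) = mex{} = 0
g(4) = mex{} = 0
g(5) = mex{0} = 1
g(6) = mex{0} = 1
g(7) = mex{0} = 1
g(8) = mex{0} = 1
g(9) = mex{0} = 1
So g(9) = 1.
Pile B is a plain Nim pile of size 6, so its Grundy value is 6.
Pile C is a plain Nim pile of size 5, so its Grundy value is 5.
The value of a disjunctive sum is the nim-sum of the parts.
Combined value = 1 XOR 6 XOR 5 = 2.

2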